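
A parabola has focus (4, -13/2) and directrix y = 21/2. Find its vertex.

The vertex is the midpoint between the focus and the directrix along the axis of symmetry.
Axis is vertical (directrix is horizontal). Vertex y-coordinate = (-13/2 + 21/2)/2 = 2; x-coordinate = 4.

(4, 2)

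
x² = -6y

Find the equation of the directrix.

Vertex (0, 0); 4p = -6 so p = -3/2. Opens down.
Directrix is the horizontal line y = k − p = 0 − (-3/2) = 3/2.

y = 3/2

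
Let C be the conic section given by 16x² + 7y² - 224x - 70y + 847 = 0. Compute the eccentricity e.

Group the x- and y-terms: 16(x² - 14x) + 7(y² - 10y) = -847
Complete the square in x and y: 16(x - 7)² + 7(y - 5)² = -847 + 784 + 175 = 112
Divide through by 112 to get (x - 7)²/7 + (y - 5)²/16 = 1.
Ellipse, center (7, 5), major axis vertical; a² = 16, b² = 7.
c² = a² - b² = 9, so c = 3.
e = c/a = 3/4.

e = 3/4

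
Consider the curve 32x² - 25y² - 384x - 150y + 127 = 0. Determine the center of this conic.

Collect terms: 32(x² - 12x) -25(y² + 6y) = -127
Complete the square: 32(x - 6)² -25(y + 3)² = -127 + 1152 - 225 = 800
Divide through by 800 to get (x - 6)²/25 - (y + 3)²/32 = 1.
Hyperbola with center (6, -3).

(6, -3)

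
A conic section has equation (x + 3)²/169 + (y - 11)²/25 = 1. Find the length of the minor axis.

10

Center (-3, 11). The larger denominator 169 sits under the x-term, so the major axis is horizontal; a² = 169, b² = 25.
b² = 25 so b = 5; the minor axis has length 2b = 10.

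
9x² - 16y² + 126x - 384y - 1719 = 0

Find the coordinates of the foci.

Group the x- and y-terms: 9(x² + 14x) -16(y² + 24y) = 1719
9(x + 7)² -16(y + 12)² = 1719 + 441 - 2304 = -144
Divide by -144: (y + 12)²/9 - (x + 7)²/16 = 1
Hyperbola, center (-7, -12), transverse axis vertical; a² = 9, b² = 16.
c² = a² + b² = 9 + 16 = 25, so c = 5.
Foci lie on the vertical axis through the center: (h, k ± c).

(-7, -17) and (-7, -7)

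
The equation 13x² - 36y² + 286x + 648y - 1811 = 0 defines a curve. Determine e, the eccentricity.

Collect terms: 13(x² + 22x) -36(y² - 18y) = 1811
Completing the square gives 13(x + 11)² -36(y - 9)² = 1811 + 1573 - 2916 = 468.
Divide by 468: (x + 11)²/36 - (y - 9)²/13 = 1
Hyperbola, center (-11, 9), transverse axis horizontal; a² = 36, b² = 13.
c² = a² + b² = 49, so c = 7.
e = c/a = 7/6.

e = 7/6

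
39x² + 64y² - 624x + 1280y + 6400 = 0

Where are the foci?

(3, -10) and (13, -10)

Group: 39(x² - 16x) + 64(y² + 20y) = -6400
Completing the square gives 39(x - 8)² + 64(y + 10)² = -6400 + 2496 + 6400 = 2496.
Divide through by 2496 to get (x - 8)²/64 + (y + 10)²/39 = 1.
Ellipse, center (8, -10), major axis horizontal; a² = 64, b² = 39.
c² = a² - b² = 64 - 39 = 25, so c = 5.
Foci lie on the horizontal axis through the center: (h ± c, k).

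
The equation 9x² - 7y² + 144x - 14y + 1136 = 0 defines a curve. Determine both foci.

Collect terms: 9(x² + 16x) -7(y² + 2y) = -1136
Complete the square in x and y: 9(x + 8)² -7(y + 1)² = -1136 + 576 - 7 = -567
Divide through by -567 to get (y + 1)²/81 - (x + 8)²/63 = 1.
Hyperbola, center (-8, -1), transverse axis vertical; a² = 81, b² = 63.
c² = a² + b² = 81 + 63 = 144, so c = 12.
Foci lie on the vertical axis through the center: (h, k ± c).

(-8, -13) and (-8, 11)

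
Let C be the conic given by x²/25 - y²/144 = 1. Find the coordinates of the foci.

(-13, 0) and (13, 0)

Center (0, 0). The positive term is the x-term, so the transverse axis is horizontal; a² = 25, b² = 144.
c² = a² + b² = 25 + 144 = 169, so c = 13.
Foci lie on the horizontal axis through the center: (h ± c, k).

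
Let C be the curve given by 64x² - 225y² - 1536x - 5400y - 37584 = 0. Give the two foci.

Collect terms: 64(x² - 24x) -225(y² + 24y) = 37584
64(x - 12)² -225(y + 12)² = 37584 + 9216 - 32400 = 14400
Divide through by 14400 to get (x - 12)²/225 - (y + 12)²/64 = 1.
Hyperbola, center (12, -12), transverse axis horizontal; a² = 225, b² = 64.
c² = a² + b² = 225 + 64 = 289, so c = 17.
Foci lie on the horizontal axis through the center: (h ± c, k).

(-5, -12) and (29, -12)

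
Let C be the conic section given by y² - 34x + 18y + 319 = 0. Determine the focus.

(31/2, -9)

Only y is squared. Complete the square in y: (y + 9)² = 34(x - 7).
Vertex (7, -9); 4p = 34 so p = 17/2. Opens right.
Focus is p units from the vertex along the axis: (h + p, k).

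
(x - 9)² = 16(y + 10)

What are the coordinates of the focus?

Vertex (9, -10); 4p = 16 so p = 4. Opens up.
Focus is p units from the vertex along the axis: (h, k + p).

(9, -6)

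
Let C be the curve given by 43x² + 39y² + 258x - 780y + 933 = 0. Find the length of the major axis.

2√86

Rearranging, 43(x² + 6x) + 39(y² - 20y) = -933.
Complete the square in x and y: 43(x + 3)² + 39(y - 10)² = -933 + 387 + 3900 = 3354
Divide through by 3354 to get (x + 3)²/78 + (y - 10)²/86 = 1.
Ellipse, center (-3, 10), major axis vertical; a² = 86, b² = 78.
a² = 86 so a = √86; the major axis has length 2a = 2√86.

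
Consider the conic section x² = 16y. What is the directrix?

Vertex (0, 0); 4p = 16 so p = 4. Opens up.
Directrix is the horizontal line y = k − p = 0 − (4) = -4.

y = -4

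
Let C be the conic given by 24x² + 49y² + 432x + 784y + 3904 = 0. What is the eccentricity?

e = 5/7

24(x² + 18x) + 49(y² + 16y) = -3904
Complete the square in x and y: 24(x + 9)² + 49(y + 8)² = -3904 + 1944 + 3136 = 1176
Dividing both sides by 1176: (x + 9)²/49 + (y + 8)²/24 = 1
Ellipse, center (-9, -8), major axis horizontal; a² = 49, b² = 24.
c² = a² - b² = 25, so c = 5.
e = c/a = 5/7.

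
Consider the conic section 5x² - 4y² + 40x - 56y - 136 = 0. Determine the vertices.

Rearranging, 5(x² + 8x) -4(y² + 14y) = 136.
5(x + 4)² -4(y + 7)² = 136 + 80 - 196 = 20
Divide through by 20 to get (x + 4)²/4 - (y + 7)²/5 = 1.
Hyperbola, center (-4, -7), transverse axis horizontal; a² = 4, b² = 5.
a = 2. Vertices at (h ± a, k).

(-6, -7) and (-2, -7)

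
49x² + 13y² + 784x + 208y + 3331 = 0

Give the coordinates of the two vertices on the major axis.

(-8, -15) and (-8, -1)

Group the x- and y-terms: 49(x² + 16x) + 13(y² + 16y) = -3331
Completing the square gives 49(x + 8)² + 13(y + 8)² = -3331 + 3136 + 832 = 637.
Divide by 637: (x + 8)²/13 + (y + 8)²/49 = 1
Ellipse, center (-8, -8), major axis vertical; a² = 49, b² = 13.
a = 7. Vertices at (h, k ± a).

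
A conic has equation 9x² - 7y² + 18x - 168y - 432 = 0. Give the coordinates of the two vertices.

9(x² + 2x) -7(y² + 24y) = 432
Complete the square: 9(x + 1)² -7(y + 12)² = 432 + 9 - 1008 = -567
Divide by -567: (y + 12)²/81 - (x + 1)²/63 = 1
Hyperbola, center (-1, -12), transverse axis vertical; a² = 81, b² = 63.
a = 9. Vertices at (h, k ± a).

(-1, -21) and (-1, -3)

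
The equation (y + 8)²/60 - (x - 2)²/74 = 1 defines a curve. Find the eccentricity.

e = √2010/30

Center (2, -8). The positive term is the y-term, so the transverse axis is vertical; a² = 60, b² = 74.
c² = a² + b² = 134, so c = √134.
e = c/a = √134/2√15 = √2010/30.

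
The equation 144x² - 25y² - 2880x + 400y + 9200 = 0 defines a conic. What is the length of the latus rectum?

288/5

Rearranging, 144(x² - 20x) -25(y² - 16y) = -9200.
Complete the square in x and y: 144(x - 10)² -25(y - 8)² = -9200 + 14400 - 1600 = 3600
Dividing both sides by 3600: (x - 10)²/25 - (y - 8)²/144 = 1
Hyperbola, center (10, 8), transverse axis horizontal; a² = 25, b² = 144.
Latus rectum length = 2b²/a = 2·144/5 = 288/5.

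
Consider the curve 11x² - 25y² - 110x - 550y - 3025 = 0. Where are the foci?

(-1, -11) and (11, -11)

Rearranging, 11(x² - 10x) -25(y² + 22y) = 3025.
Complete the square in x and y: 11(x - 5)² -25(y + 11)² = 3025 + 275 - 3025 = 275
Dividing both sides by 275: (x - 5)²/25 - (y + 11)²/11 = 1
Hyperbola, center (5, -11), transverse axis horizontal; a² = 25, b² = 11.
c² = a² + b² = 25 + 11 = 36, so c = 6.
Foci lie on the horizontal axis through the center: (h ± c, k).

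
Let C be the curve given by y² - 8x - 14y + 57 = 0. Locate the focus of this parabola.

Only y is squared. Complete the square in y: (y - 7)² = 8(x - 1).
Vertex (1, 7); 4p = 8 so p = 2. Opens right.
Focus is p units from the vertex along the axis: (h + p, k).

(3, 7)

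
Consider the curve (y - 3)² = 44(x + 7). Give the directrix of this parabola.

Vertex (-7, 3); 4p = 44 so p = 11. Opens right.
Directrix is the vertical line x = h − p = -7 − (11) = -18.

x = -18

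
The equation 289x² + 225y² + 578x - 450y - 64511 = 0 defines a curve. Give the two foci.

(-1, -7) and (-1, 9)

289(x² + 2x) + 225(y² - 2y) = 64511
Complete the square: 289(x + 1)² + 225(y - 1)² = 64511 + 289 + 225 = 65025
Dividing both sides by 65025: (x + 1)²/225 + (y - 1)²/289 = 1
Ellipse, center (-1, 1), major axis vertical; a² = 289, b² = 225.
c² = a² - b² = 289 - 225 = 64, so c = 8.
Foci lie on the vertical axis through the center: (h, k ± c).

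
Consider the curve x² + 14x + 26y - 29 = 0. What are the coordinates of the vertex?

Only x is squared. Complete the square in x: (x + 7)² = -26(y - 3).
Vertex (-7, 3); 4p = -26 so p = -13/2. Opens down.

(-7, 3)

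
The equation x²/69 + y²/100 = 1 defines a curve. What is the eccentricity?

Center (0, 0). The larger denominator 100 sits under the y-term, so the major axis is vertical; a² = 100, b² = 69.
c² = a² - b² = 31, so c = √31.
e = c/a = √31/10.

e = √31/10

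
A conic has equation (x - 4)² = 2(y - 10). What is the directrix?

y = 19/2

Vertex (4, 10); 4p = 2 so p = 1/2. Opens up.
Directrix is the horizontal line y = k − p = 10 − (1/2) = 19/2.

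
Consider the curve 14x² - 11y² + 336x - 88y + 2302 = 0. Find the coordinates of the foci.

(-12, -4 - 5√3) and (-12, -4 + 5√3)

Collect terms: 14(x² + 24x) -11(y² + 8y) = -2302
Completing the square gives 14(x + 12)² -11(y + 4)² = -2302 + 2016 - 176 = -462.
Dividing both sides by -462: (y + 4)²/42 - (x + 12)²/33 = 1
Hyperbola, center (-12, -4), transverse axis vertical; a² = 42, b² = 33.
c² = a² + b² = 42 + 33 = 75, so c = 5√3.
Foci lie on the vertical axis through the center: (h, k ± c).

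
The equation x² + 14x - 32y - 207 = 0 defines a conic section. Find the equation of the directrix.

Only x is squared. Complete the square in x: (x + 7)² = 32(y + 8).
Vertex (-7, -8); 4p = 32 so p = 8. Opens up.
Directrix is the horizontal line y = k − p = -8 − (8) = -16.

y = -16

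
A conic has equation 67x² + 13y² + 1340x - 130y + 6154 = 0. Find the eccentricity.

e = 3√402/67

Group: 67(x² + 20x) + 13(y² - 10y) = -6154
Completing the square gives 67(x + 10)² + 13(y - 5)² = -6154 + 6700 + 325 = 871.
Dividing both sides by 871: (x + 10)²/13 + (y - 5)²/67 = 1
Ellipse, center (-10, 5), major axis vertical; a² = 67, b² = 13.
c² = a² - b² = 54, so c = 3√6.
e = c/a = 3√6/√67 = 3√402/67.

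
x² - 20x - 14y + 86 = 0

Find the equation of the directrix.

y = -9/2

Only x is squared. Complete the square in x: (x - 10)² = 14(y + 1).
Vertex (10, -1); 4p = 14 so p = 7/2. Opens up.
Directrix is the horizontal line y = k − p = -1 − (7/2) = -9/2.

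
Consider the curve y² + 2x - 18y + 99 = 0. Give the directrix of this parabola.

x = -17/2

Only y is squared. Complete the square in y: (y - 9)² = -2(x + 9).
Vertex (-9, 9); 4p = -2 so p = -1/2. Opens left.
Directrix is the vertical line x = h − p = -9 − (-1/2) = -17/2.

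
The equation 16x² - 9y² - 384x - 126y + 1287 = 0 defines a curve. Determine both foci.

16(x² - 24x) -9(y² + 14y) = -1287
16(x - 12)² -9(y + 7)² = -1287 + 2304 - 441 = 576
Divide through by 576 to get (x - 12)²/36 - (y + 7)²/64 = 1.
Hyperbola, center (12, -7), transverse axis horizontal; a² = 36, b² = 64.
c² = a² + b² = 36 + 64 = 100, so c = 10.
Foci lie on the horizontal axis through the center: (h ± c, k).

(2, -7) and (22, -7)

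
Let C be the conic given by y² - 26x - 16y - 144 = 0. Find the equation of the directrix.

Only y is squared. Complete the square in y: (y - 8)² = 26(x + 8).
Vertex (-8, 8); 4p = 26 so p = 13/2. Opens right.
Directrix is the vertical line x = h − p = -8 − (13/2) = -29/2.

x = -29/2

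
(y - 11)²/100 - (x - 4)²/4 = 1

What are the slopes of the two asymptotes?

5 and -5

Center (4, 11). The positive term is the y-term, so the transverse axis is vertical; a² = 100, b² = 4.
For a vertical hyperbola the asymptotes have slope ±a/b.
Here that is ±10/2 = ±5.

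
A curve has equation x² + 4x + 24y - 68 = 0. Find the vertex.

(-2, 3)

Only x is squared. Complete the square in x: (x + 2)² = -24(y - 3).
Vertex (-2, 3); 4p = -24 so p = -6. Opens down.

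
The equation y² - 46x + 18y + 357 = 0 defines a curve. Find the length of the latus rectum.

46

Only y is squared. Complete the square in y: (y + 9)² = 46(x - 6).
Vertex (6, -9); 4p = 46 so p = 23/2. Opens right.
Latus rectum length = |4p| = 46.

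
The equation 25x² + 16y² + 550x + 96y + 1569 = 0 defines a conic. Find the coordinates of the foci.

(-11, -9) and (-11, 3)

Group: 25(x² + 22x) + 16(y² + 6y) = -1569
Complete the square in x and y: 25(x + 11)² + 16(y + 3)² = -1569 + 3025 + 144 = 1600
Dividing both sides by 1600: (x + 11)²/64 + (y + 3)²/100 = 1
Ellipse, center (-11, -3), major axis vertical; a² = 100, b² = 64.
c² = a² - b² = 100 - 64 = 36, so c = 6.
Foci lie on the vertical axis through the center: (h, k ± c).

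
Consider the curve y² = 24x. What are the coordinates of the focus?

(6, 0)

Vertex (0, 0); 4p = 24 so p = 6. Opens right.
Focus is p units from the vertex along the axis: (h + p, k).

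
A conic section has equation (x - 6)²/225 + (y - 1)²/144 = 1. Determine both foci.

Center (6, 1). The larger denominator 225 sits under the x-term, so the major axis is horizontal; a² = 225, b² = 144.
c² = a² - b² = 225 - 144 = 81, so c = 9.
Foci lie on the horizontal axis through the center: (h ± c, k).

(-3, 1) and (15, 1)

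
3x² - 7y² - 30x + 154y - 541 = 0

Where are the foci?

(5, 11 - √110) and (5, 11 + √110)

Rearranging, 3(x² - 10x) -7(y² - 22y) = 541.
3(x - 5)² -7(y - 11)² = 541 + 75 - 847 = -231
Dividing both sides by -231: (y - 11)²/33 - (x - 5)²/77 = 1
Hyperbola, center (5, 11), transverse axis vertical; a² = 33, b² = 77.
c² = a² + b² = 33 + 77 = 110, so c = √110.
Foci lie on the vertical axis through the center: (h, k ± c).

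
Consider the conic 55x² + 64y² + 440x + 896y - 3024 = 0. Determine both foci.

55(x² + 8x) + 64(y² + 14y) = 3024
55(x + 4)² + 64(y + 7)² = 3024 + 880 + 3136 = 7040
Dividing both sides by 7040: (x + 4)²/128 + (y + 7)²/110 = 1
Ellipse, center (-4, -7), major axis horizontal; a² = 128, b² = 110.
c² = a² - b² = 128 - 110 = 18, so c = 3√2.
Foci lie on the horizontal axis through the center: (h ± c, k).

(-4 - 3√2, -7) and (-4 + 3√2, -7)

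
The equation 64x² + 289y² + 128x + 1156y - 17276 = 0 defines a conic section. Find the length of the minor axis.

16

Group the x- and y-terms: 64(x² + 2x) + 289(y² + 4y) = 17276
Completing the square gives 64(x + 1)² + 289(y + 2)² = 17276 + 64 + 1156 = 18496.
Dividing both sides by 18496: (x + 1)²/289 + (y + 2)²/64 = 1
Ellipse, center (-1, -2), major axis horizontal; a² = 289, b² = 64.
b² = 64 so b = 8; the minor axis has length 2b = 16.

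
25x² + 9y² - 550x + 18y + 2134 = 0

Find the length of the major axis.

20

Collect terms: 25(x² - 22x) + 9(y² + 2y) = -2134
Complete the square: 25(x - 11)² + 9(y + 1)² = -2134 + 3025 + 9 = 900
Divide by 900: (x - 11)²/36 + (y + 1)²/100 = 1
Ellipse, center (11, -1), major axis vertical; a² = 100, b² = 36.
a² = 100 so a = 10; the major axis has length 2a = 20.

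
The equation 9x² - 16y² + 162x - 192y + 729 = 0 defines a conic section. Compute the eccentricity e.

e = 5/3

9(x² + 18x) -16(y² + 12y) = -729
Completing the square gives 9(x + 9)² -16(y + 6)² = -729 + 729 - 576 = -576.
Divide through by -576 to get (y + 6)²/36 - (x + 9)²/64 = 1.
Hyperbola, center (-9, -6), transverse axis vertical; a² = 36, b² = 64.
c² = a² + b² = 100, so c = 10.
e = c/a = 10/6 = 5/3.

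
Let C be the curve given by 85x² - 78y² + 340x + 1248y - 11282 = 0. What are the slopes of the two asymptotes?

√6630/78 and -√6630/78

85(x² + 4x) -78(y² - 16y) = 11282
Complete the square in x and y: 85(x + 2)² -78(y - 8)² = 11282 + 340 - 4992 = 6630
Divide through by 6630 to get (x + 2)²/78 - (y - 8)²/85 = 1.
Hyperbola, center (-2, 8), transverse axis horizontal; a² = 78, b² = 85.
For a horizontal hyperbola the asymptotes have slope ±b/a.
Here that is ±√85/√78 = ±√6630/78.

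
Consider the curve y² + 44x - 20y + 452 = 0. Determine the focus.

(-19, 10)

Only y is squared. Complete the square in y: (y - 10)² = -44(x + 8).
Vertex (-8, 10); 4p = -44 so p = -11. Opens left.
Focus is p units from the vertex along the axis: (h + p, k).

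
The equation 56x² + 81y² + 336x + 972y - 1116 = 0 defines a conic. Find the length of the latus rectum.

Group the x- and y-terms: 56(x² + 6x) + 81(y² + 12y) = 1116
56(x + 3)² + 81(y + 6)² = 1116 + 504 + 2916 = 4536
Dividing both sides by 4536: (x + 3)²/81 + (y + 6)²/56 = 1
Ellipse, center (-3, -6), major axis horizontal; a² = 81, b² = 56.
Latus rectum length = 2b²/a = 2·56/9 = 112/9.

112/9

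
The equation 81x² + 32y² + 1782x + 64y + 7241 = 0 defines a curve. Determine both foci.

Collect terms: 81(x² + 22x) + 32(y² + 2y) = -7241
Completing the square gives 81(x + 11)² + 32(y + 1)² = -7241 + 9801 + 32 = 2592.
Divide through by 2592 to get (x + 11)²/32 + (y + 1)²/81 = 1.
Ellipse, center (-11, -1), major axis vertical; a² = 81, b² = 32.
c² = a² - b² = 81 - 32 = 49, so c = 7.
Foci lie on the vertical axis through the center: (h, k ± c).

(-11, -8) and (-11, 6)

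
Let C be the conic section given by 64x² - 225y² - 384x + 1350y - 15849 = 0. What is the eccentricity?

e = 17/15

64(x² - 6x) -225(y² - 6y) = 15849
Complete the square: 64(x - 3)² -225(y - 3)² = 15849 + 576 - 2025 = 14400
Divide through by 14400 to get (x - 3)²/225 - (y - 3)²/64 = 1.
Hyperbola, center (3, 3), transverse axis horizontal; a² = 225, b² = 64.
c² = a² + b² = 289, so c = 17.
e = c/a = 17/15.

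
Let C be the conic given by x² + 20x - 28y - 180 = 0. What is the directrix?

y = -17

Only x is squared. Complete the square in x: (x + 10)² = 28(y + 10).
Vertex (-10, -10); 4p = 28 so p = 7. Opens up.
Directrix is the horizontal line y = k − p = -10 − (7) = -17.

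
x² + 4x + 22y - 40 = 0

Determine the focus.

Only x is squared. Complete the square in x: (x + 2)² = -22(y - 2).
Vertex (-2, 2); 4p = -22 so p = -11/2. Opens down.
Focus is p units from the vertex along the axis: (h, k + p).

(-2, -7/2)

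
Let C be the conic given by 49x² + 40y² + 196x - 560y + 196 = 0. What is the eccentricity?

e = 3/7

Group: 49(x² + 4x) + 40(y² - 14y) = -196
49(x + 2)² + 40(y - 7)² = -196 + 196 + 1960 = 1960
Dividing both sides by 1960: (x + 2)²/40 + (y - 7)²/49 = 1
Ellipse, center (-2, 7), major axis vertical; a² = 49, b² = 40.
c² = a² - b² = 9, so c = 3.
e = c/a = 3/7.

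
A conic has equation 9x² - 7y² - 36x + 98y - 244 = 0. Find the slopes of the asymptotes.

3√7/7 and -3√7/7

Collect terms: 9(x² - 4x) -7(y² - 14y) = 244
9(x - 2)² -7(y - 7)² = 244 + 36 - 343 = -63
Divide by -63: (y - 7)²/9 - (x - 2)²/7 = 1
Hyperbola, center (2, 7), transverse axis vertical; a² = 9, b² = 7.
For a vertical hyperbola the asymptotes have slope ±a/b.
Here that is ±3/√7 = ±3√7/7.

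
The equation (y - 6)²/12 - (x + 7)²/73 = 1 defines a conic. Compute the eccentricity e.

Center (-7, 6). The positive term is the y-term, so the transverse axis is vertical; a² = 12, b² = 73.
c² = a² + b² = 85, so c = √85.
e = c/a = √85/2√3 = √255/6.

e = √255/6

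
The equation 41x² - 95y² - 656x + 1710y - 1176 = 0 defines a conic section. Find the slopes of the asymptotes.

Collect terms: 41(x² - 16x) -95(y² - 18y) = 1176
41(x - 8)² -95(y - 9)² = 1176 + 2624 - 7695 = -3895
Divide through by -3895 to get (y - 9)²/41 - (x - 8)²/95 = 1.
Hyperbola, center (8, 9), transverse axis vertical; a² = 41, b² = 95.
For a vertical hyperbola the asymptotes have slope ±a/b.
Here that is ±√41/√95 = ±√3895/95.

√3895/95 and -√3895/95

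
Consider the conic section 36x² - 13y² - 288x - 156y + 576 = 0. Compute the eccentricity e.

e = 7/6

Rearranging, 36(x² - 8x) -13(y² + 12y) = -576.
Complete the square: 36(x - 4)² -13(y + 6)² = -576 + 576 - 468 = -468
Divide by -468: (y + 6)²/36 - (x - 4)²/13 = 1
Hyperbola, center (4, -6), transverse axis vertical; a² = 36, b² = 13.
c² = a² + b² = 49, so c = 7.
e = c/a = 7/6.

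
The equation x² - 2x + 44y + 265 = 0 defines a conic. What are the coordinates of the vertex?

(1, -6)

Only x is squared. Complete the square in x: (x - 1)² = -44(y + 6).
Vertex (1, -6); 4p = -44 so p = -11. Opens down.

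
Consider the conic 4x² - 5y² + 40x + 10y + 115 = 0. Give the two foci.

(-5, -2) and (-5, 4)

Group the x- and y-terms: 4(x² + 10x) -5(y² - 2y) = -115
Complete the square in x and y: 4(x + 5)² -5(y - 1)² = -115 + 100 - 5 = -20
Dividing both sides by -20: (y - 1)²/4 - (x + 5)²/5 = 1
Hyperbola, center (-5, 1), transverse axis vertical; a² = 4, b² = 5.
c² = a² + b² = 4 + 5 = 9, so c = 3.
Foci lie on the vertical axis through the center: (h, k ± c).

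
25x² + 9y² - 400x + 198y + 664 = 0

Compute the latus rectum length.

54/5

Rearranging, 25(x² - 16x) + 9(y² + 22y) = -664.
25(x - 8)² + 9(y + 11)² = -664 + 1600 + 1089 = 2025
Divide through by 2025 to get (x - 8)²/81 + (y + 11)²/225 = 1.
Ellipse, center (8, -11), major axis vertical; a² = 225, b² = 81.
Latus rectum length = 2b²/a = 2·81/15 = 54/5.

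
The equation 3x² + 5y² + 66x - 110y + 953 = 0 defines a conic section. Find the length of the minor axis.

2√3

Group: 3(x² + 22x) + 5(y² - 22y) = -953
Completing the square gives 3(x + 11)² + 5(y - 11)² = -953 + 363 + 605 = 15.
Divide through by 15 to get (x + 11)²/5 + (y - 11)²/3 = 1.
Ellipse, center (-11, 11), major axis horizontal; a² = 5, b² = 3.
b² = 3 so b = √3; the minor axis has length 2b = 2√3.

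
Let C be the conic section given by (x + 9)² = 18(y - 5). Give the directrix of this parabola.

Vertex (-9, 5); 4p = 18 so p = 9/2. Opens up.
Directrix is the horizontal line y = k − p = 5 − (9/2) = 1/2.

y = 1/2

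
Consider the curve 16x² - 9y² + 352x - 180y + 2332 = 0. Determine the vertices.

Group the x- and y-terms: 16(x² + 22x) -9(y² + 20y) = -2332
Completing the square gives 16(x + 11)² -9(y + 10)² = -2332 + 1936 - 900 = -1296.
Divide through by -1296 to get (y + 10)²/144 - (x + 11)²/81 = 1.
Hyperbola, center (-11, -10), transverse axis vertical; a² = 144, b² = 81.
a = 12. Vertices at (h, k ± a).

(-11, -22) and (-11, 2)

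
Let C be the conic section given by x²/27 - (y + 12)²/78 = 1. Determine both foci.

Center (0, -12). The positive term is the x-term, so the transverse axis is horizontal; a² = 27, b² = 78.
c² = a² + b² = 27 + 78 = 105, so c = √105.
Foci lie on the horizontal axis through the center: (h ± c, k).

(0 - √105, -12) and (0 + √105, -12)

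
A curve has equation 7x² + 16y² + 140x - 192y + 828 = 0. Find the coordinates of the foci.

Group: 7(x² + 20x) + 16(y² - 12y) = -828
Completing the square gives 7(x + 10)² + 16(y - 6)² = -828 + 700 + 576 = 448.
Divide by 448: (x + 10)²/64 + (y - 6)²/28 = 1
Ellipse, center (-10, 6), major axis horizontal; a² = 64, b² = 28.
c² = a² - b² = 64 - 28 = 36, so c = 6.
Foci lie on the horizontal axis through the center: (h ± c, k).

(-16, 6) and (-4, 6)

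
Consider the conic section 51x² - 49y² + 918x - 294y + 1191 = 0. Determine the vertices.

Collect terms: 51(x² + 18x) -49(y² + 6y) = -1191
Completing the square gives 51(x + 9)² -49(y + 3)² = -1191 + 4131 - 441 = 2499.
Divide through by 2499 to get (x + 9)²/49 - (y + 3)²/51 = 1.
Hyperbola, center (-9, -3), transverse axis horizontal; a² = 49, b² = 51.
a = 7. Vertices at (h ± a, k).

(-16, -3) and (-2, -3)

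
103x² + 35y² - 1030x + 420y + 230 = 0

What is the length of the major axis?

Group the x- and y-terms: 103(x² - 10x) + 35(y² + 12y) = -230
Complete the square: 103(x - 5)² + 35(y + 6)² = -230 + 2575 + 1260 = 3605
Divide by 3605: (x - 5)²/35 + (y + 6)²/103 = 1
Ellipse, center (5, -6), major axis vertical; a² = 103, b² = 35.
a² = 103 so a = √103; the major axis has length 2a = 2√103.

2√103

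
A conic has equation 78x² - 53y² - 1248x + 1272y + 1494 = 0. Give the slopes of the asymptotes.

√4134/53 and -√4134/53

Group: 78(x² - 16x) -53(y² - 24y) = -1494
Complete the square: 78(x - 8)² -53(y - 12)² = -1494 + 4992 - 7632 = -4134
Dividing both sides by -4134: (y - 12)²/78 - (x - 8)²/53 = 1
Hyperbola, center (8, 12), transverse axis vertical; a² = 78, b² = 53.
For a vertical hyperbola the asymptotes have slope ±a/b.
Here that is ±√78/√53 = ±√4134/53.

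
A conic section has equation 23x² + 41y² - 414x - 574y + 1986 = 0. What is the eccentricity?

e = 3√82/41

Group: 23(x² - 18x) + 41(y² - 14y) = -1986
23(x - 9)² + 41(y - 7)² = -1986 + 1863 + 2009 = 1886
Divide through by 1886 to get (x - 9)²/82 + (y - 7)²/46 = 1.
Ellipse, center (9, 7), major axis horizontal; a² = 82, b² = 46.
c² = a² - b² = 36, so c = 6.
e = c/a = 6/√82 = 3√82/41.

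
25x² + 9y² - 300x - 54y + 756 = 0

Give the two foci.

(6, -1) and (6, 7)

Group: 25(x² - 12x) + 9(y² - 6y) = -756
Complete the square in x and y: 25(x - 6)² + 9(y - 3)² = -756 + 900 + 81 = 225
Divide through by 225 to get (x - 6)²/9 + (y - 3)²/25 = 1.
Ellipse, center (6, 3), major axis vertical; a² = 25, b² = 9.
c² = a² - b² = 25 - 9 = 16, so c = 4.
Foci lie on the vertical axis through the center: (h, k ± c).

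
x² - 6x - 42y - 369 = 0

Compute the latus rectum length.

42

Only x is squared. Complete the square in x: (x - 3)² = 42(y + 9).
Vertex (3, -9); 4p = 42 so p = 21/2. Opens up.
Latus rectum length = |4p| = 42.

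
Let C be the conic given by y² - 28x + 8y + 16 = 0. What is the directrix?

x = -7

Only y is squared. Complete the square in y: (y + 4)² = 28x.
Vertex (0, -4); 4p = 28 so p = 7. Opens right.
Directrix is the vertical line x = h − p = 0 − (7) = -7.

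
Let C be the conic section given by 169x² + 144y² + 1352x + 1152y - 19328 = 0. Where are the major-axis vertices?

(-4, -17) and (-4, 9)

169(x² + 8x) + 144(y² + 8y) = 19328
Completing the square gives 169(x + 4)² + 144(y + 4)² = 19328 + 2704 + 2304 = 24336.
Dividing both sides by 24336: (x + 4)²/144 + (y + 4)²/169 = 1
Ellipse, center (-4, -4), major axis vertical; a² = 169, b² = 144.
a = 13. Vertices at (h, k ± a).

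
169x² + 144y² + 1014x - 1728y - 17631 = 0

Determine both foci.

(-3, 1) and (-3, 11)

Group the x- and y-terms: 169(x² + 6x) + 144(y² - 12y) = 17631
Complete the square: 169(x + 3)² + 144(y - 6)² = 17631 + 1521 + 5184 = 24336
Divide by 24336: (x + 3)²/144 + (y - 6)²/169 = 1
Ellipse, center (-3, 6), major axis vertical; a² = 169, b² = 144.
c² = a² - b² = 169 - 144 = 25, so c = 5.
Foci lie on the vertical axis through the center: (h, k ± c).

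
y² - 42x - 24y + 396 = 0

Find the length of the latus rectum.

Only y is squared. Complete the square in y: (y - 12)² = 42(x - 6).
Vertex (6, 12); 4p = 42 so p = 21/2. Opens right.
Latus rectum length = |4p| = 42.

42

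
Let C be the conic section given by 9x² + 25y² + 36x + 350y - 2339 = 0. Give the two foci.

(-18, -7) and (14, -7)

Rearranging, 9(x² + 4x) + 25(y² + 14y) = 2339.
9(x + 2)² + 25(y + 7)² = 2339 + 36 + 1225 = 3600
Divide by 3600: (x + 2)²/400 + (y + 7)²/144 = 1
Ellipse, center (-2, -7), major axis horizontal; a² = 400, b² = 144.
c² = a² - b² = 400 - 144 = 256, so c = 16.
Foci lie on the horizontal axis through the center: (h ± c, k).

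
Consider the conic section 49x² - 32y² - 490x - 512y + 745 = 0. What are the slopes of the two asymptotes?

7√2/8 and -7√2/8

Rearranging, 49(x² - 10x) -32(y² + 16y) = -745.
Completing the square gives 49(x - 5)² -32(y + 8)² = -745 + 1225 - 2048 = -1568.
Divide through by -1568 to get (y + 8)²/49 - (x - 5)²/32 = 1.
Hyperbola, center (5, -8), transverse axis vertical; a² = 49, b² = 32.
For a vertical hyperbola the asymptotes have slope ±a/b.
Here that is ±7/4√2 = ±7√2/8.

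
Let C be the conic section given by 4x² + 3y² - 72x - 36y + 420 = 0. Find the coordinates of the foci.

Group: 4(x² - 18x) + 3(y² - 12y) = -420
Completing the square gives 4(x - 9)² + 3(y - 6)² = -420 + 324 + 108 = 12.
Dividing both sides by 12: (x - 9)²/3 + (y - 6)²/4 = 1
Ellipse, center (9, 6), major axis vertical; a² = 4, b² = 3.
c² = a² - b² = 4 - 3 = 1, so c = 1.
Foci lie on the vertical axis through the center: (h, k ± c).

(9, 5) and (9, 7)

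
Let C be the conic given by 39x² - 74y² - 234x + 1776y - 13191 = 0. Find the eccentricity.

Group the x- and y-terms: 39(x² - 6x) -74(y² - 24y) = 13191
Complete the square: 39(x - 3)² -74(y - 12)² = 13191 + 351 - 10656 = 2886
Dividing both sides by 2886: (x - 3)²/74 - (y - 12)²/39 = 1
Hyperbola, center (3, 12), transverse axis horizontal; a² = 74, b² = 39.
c² = a² + b² = 113, so c = √113.
e = c/a = √113/√74 = √8362/74.

e = √8362/74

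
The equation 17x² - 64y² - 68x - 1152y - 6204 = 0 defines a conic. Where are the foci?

(-7, -9) and (11, -9)

Group the x- and y-terms: 17(x² - 4x) -64(y² + 18y) = 6204
Completing the square gives 17(x - 2)² -64(y + 9)² = 6204 + 68 - 5184 = 1088.
Divide through by 1088 to get (x - 2)²/64 - (y + 9)²/17 = 1.
Hyperbola, center (2, -9), transverse axis horizontal; a² = 64, b² = 17.
c² = a² + b² = 64 + 17 = 81, so c = 9.
Foci lie on the horizontal axis through the center: (h ± c, k).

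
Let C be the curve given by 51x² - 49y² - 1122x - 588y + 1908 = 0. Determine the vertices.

(4, -6) and (18, -6)

Collect terms: 51(x² - 22x) -49(y² + 12y) = -1908
Complete the square: 51(x - 11)² -49(y + 6)² = -1908 + 6171 - 1764 = 2499
Dividing both sides by 2499: (x - 11)²/49 - (y + 6)²/51 = 1
Hyperbola, center (11, -6), transverse axis horizontal; a² = 49, b² = 51.
a = 7. Vertices at (h ± a, k).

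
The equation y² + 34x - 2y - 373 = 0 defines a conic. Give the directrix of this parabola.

Only y is squared. Complete the square in y: (y - 1)² = -34(x - 11).
Vertex (11, 1); 4p = -34 so p = -17/2. Opens left.
Directrix is the vertical line x = h − p = 11 − (-17/2) = 39/2.

x = 39/2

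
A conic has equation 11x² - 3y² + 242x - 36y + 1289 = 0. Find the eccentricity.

Group the x- and y-terms: 11(x² + 22x) -3(y² + 12y) = -1289
Completing the square gives 11(x + 11)² -3(y + 6)² = -1289 + 1331 - 108 = -66.
Divide by -66: (y + 6)²/22 - (x + 11)²/6 = 1
Hyperbola, center (-11, -6), transverse axis vertical; a² = 22, b² = 6.
c² = a² + b² = 28, so c = 2√7.
e = c/a = 2√7/√22 = √154/11.

e = √154/11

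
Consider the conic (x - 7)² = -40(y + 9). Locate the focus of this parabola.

Vertex (7, -9); 4p = -40 so p = -10. Opens down.
Focus is p units from the vertex along the axis: (h, k + p).

(7, -19)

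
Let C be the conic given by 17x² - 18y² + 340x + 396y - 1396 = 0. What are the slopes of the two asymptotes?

Group the x- and y-terms: 17(x² + 20x) -18(y² - 22y) = 1396
Completing the square gives 17(x + 10)² -18(y - 11)² = 1396 + 1700 - 2178 = 918.
Dividing both sides by 918: (x + 10)²/54 - (y - 11)²/51 = 1
Hyperbola, center (-10, 11), transverse axis horizontal; a² = 54, b² = 51.
For a horizontal hyperbola the asymptotes have slope ±b/a.
Here that is ±√51/3√6 = ±√34/6.

√34/6 and -√34/6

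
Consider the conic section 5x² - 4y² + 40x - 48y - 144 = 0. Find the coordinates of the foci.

Rearranging, 5(x² + 8x) -4(y² + 12y) = 144.
Completing the square gives 5(x + 4)² -4(y + 6)² = 144 + 80 - 144 = 80.
Divide by 80: (x + 4)²/16 - (y + 6)²/20 = 1
Hyperbola, center (-4, -6), transverse axis horizontal; a² = 16, b² = 20.
c² = a² + b² = 16 + 20 = 36, so c = 6.
Foci lie on the horizontal axis through the center: (h ± c, k).

(-10, -6) and (2, -6)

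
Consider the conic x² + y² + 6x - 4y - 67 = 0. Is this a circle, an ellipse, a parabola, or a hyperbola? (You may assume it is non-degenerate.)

circle

No xy term. Coefficients of x² and y² are A = 1, C = 1.
A = C (same sign) ⇒ circle.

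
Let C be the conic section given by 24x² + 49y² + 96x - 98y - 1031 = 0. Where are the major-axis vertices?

(-9, 1) and (5, 1)

24(x² + 4x) + 49(y² - 2y) = 1031
Completing the square gives 24(x + 2)² + 49(y - 1)² = 1031 + 96 + 49 = 1176.
Divide by 1176: (x + 2)²/49 + (y - 1)²/24 = 1
Ellipse, center (-2, 1), major axis horizontal; a² = 49, b² = 24.
a = 7. Vertices at (h ± a, k).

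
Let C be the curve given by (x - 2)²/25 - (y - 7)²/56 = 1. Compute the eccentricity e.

Center (2, 7). The positive term is the x-term, so the transverse axis is horizontal; a² = 25, b² = 56.
c² = a² + b² = 81, so c = 9.
e = c/a = 9/5.

e = 9/5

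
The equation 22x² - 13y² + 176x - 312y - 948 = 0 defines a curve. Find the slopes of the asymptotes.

Group: 22(x² + 8x) -13(y² + 24y) = 948
22(x + 4)² -13(y + 12)² = 948 + 352 - 1872 = -572
Divide by -572: (y + 12)²/44 - (x + 4)²/26 = 1
Hyperbola, center (-4, -12), transverse axis vertical; a² = 44, b² = 26.
For a vertical hyperbola the asymptotes have slope ±a/b.
Here that is ±2√11/√26 = ±√286/13.

√286/13 and -√286/13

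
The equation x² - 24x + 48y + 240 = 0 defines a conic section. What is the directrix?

y = 10

Only x is squared. Complete the square in x: (x - 12)² = -48(y + 2).
Vertex (12, -2); 4p = -48 so p = -12. Opens down.
Directrix is the horizontal line y = k − p = -2 − (-12) = 10.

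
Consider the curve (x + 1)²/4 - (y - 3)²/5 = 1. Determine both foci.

Center (-1, 3). The positive term is the x-term, so the transverse axis is horizontal; a² = 4, b² = 5.
c² = a² + b² = 4 + 5 = 9, so c = 3.
Foci lie on the horizontal axis through the center: (h ± c, k).

(-4, 3) and (2, 3)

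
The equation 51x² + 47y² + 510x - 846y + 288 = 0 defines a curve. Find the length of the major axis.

2√102

51(x² + 10x) + 47(y² - 18y) = -288
Complete the square: 51(x + 5)² + 47(y - 9)² = -288 + 1275 + 3807 = 4794
Divide by 4794: (x + 5)²/94 + (y - 9)²/102 = 1
Ellipse, center (-5, 9), major axis vertical; a² = 102, b² = 94.
a² = 102 so a = √102; the major axis has length 2a = 2√102.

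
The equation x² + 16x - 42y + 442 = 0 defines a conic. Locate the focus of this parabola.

(-8, 39/2)

Only x is squared. Complete the square in x: (x + 8)² = 42(y - 9).
Vertex (-8, 9); 4p = 42 so p = 21/2. Opens up.
Focus is p units from the vertex along the axis: (h, k + p).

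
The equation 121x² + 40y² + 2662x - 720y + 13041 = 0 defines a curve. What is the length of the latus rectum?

Group: 121(x² + 22x) + 40(y² - 18y) = -13041
Completing the square gives 121(x + 11)² + 40(y - 9)² = -13041 + 14641 + 3240 = 4840.
Dividing both sides by 4840: (x + 11)²/40 + (y - 9)²/121 = 1
Ellipse, center (-11, 9), major axis vertical; a² = 121, b² = 40.
Latus rectum length = 2b²/a = 2·40/11 = 80/11.

80/11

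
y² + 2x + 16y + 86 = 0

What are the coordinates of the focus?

Only y is squared. Complete the square in y: (y + 8)² = -2(x + 11).
Vertex (-11, -8); 4p = -2 so p = -1/2. Opens left.
Focus is p units from the vertex along the axis: (h + p, k).

(-23/2, -8)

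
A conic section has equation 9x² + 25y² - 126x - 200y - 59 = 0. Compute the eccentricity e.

Group the x- and y-terms: 9(x² - 14x) + 25(y² - 8y) = 59
Completing the square gives 9(x - 7)² + 25(y - 4)² = 59 + 441 + 400 = 900.
Dividing both sides by 900: (x - 7)²/100 + (y - 4)²/36 = 1
Ellipse, center (7, 4), major axis horizontal; a² = 100, b² = 36.
c² = a² - b² = 64, so c = 8.
e = c/a = 8/10 = 4/5.

e = 4/5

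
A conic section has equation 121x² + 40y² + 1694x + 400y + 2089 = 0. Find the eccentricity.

Collect terms: 121(x² + 14x) + 40(y² + 10y) = -2089
Completing the square gives 121(x + 7)² + 40(y + 5)² = -2089 + 5929 + 1000 = 4840.
Divide through by 4840 to get (x + 7)²/40 + (y + 5)²/121 = 1.
Ellipse, center (-7, -5), major axis vertical; a² = 121, b² = 40.
c² = a² - b² = 81, so c = 9.
e = c/a = 9/11.

e = 9/11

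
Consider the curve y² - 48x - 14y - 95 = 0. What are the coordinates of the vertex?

(-3, 7)

Only y is squared. Complete the square in y: (y - 7)² = 48(x + 3).
Vertex (-3, 7); 4p = 48 so p = 12. Opens right.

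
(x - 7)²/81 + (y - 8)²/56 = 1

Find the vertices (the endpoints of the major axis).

Center (7, 8). The larger denominator 81 sits under the x-term, so the major axis is horizontal; a² = 81, b² = 56.
a = 9. Vertices at (h ± a, k).

(-2, 8) and (16, 8)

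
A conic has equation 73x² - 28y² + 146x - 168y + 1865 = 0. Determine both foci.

Group the x- and y-terms: 73(x² + 2x) -28(y² + 6y) = -1865
73(x + 1)² -28(y + 3)² = -1865 + 73 - 252 = -2044
Dividing both sides by -2044: (y + 3)²/73 - (x + 1)²/28 = 1
Hyperbola, center (-1, -3), transverse axis vertical; a² = 73, b² = 28.
c² = a² + b² = 73 + 28 = 101, so c = √101.
Foci lie on the vertical axis through the center: (h, k ± c).

(-1, -3 - √101) and (-1, -3 + √101)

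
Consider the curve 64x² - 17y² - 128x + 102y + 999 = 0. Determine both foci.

(1, -6) and (1, 12)

Group: 64(x² - 2x) -17(y² - 6y) = -999
Complete the square in x and y: 64(x - 1)² -17(y - 3)² = -999 + 64 - 153 = -1088
Divide by -1088: (y - 3)²/64 - (x - 1)²/17 = 1
Hyperbola, center (1, 3), transverse axis vertical; a² = 64, b² = 17.
c² = a² + b² = 64 + 17 = 81, so c = 9.
Foci lie on the vertical axis through the center: (h, k ± c).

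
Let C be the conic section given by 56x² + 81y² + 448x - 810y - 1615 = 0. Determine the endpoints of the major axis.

(-13, 5) and (5, 5)

Group: 56(x² + 8x) + 81(y² - 10y) = 1615
Complete the square: 56(x + 4)² + 81(y - 5)² = 1615 + 896 + 2025 = 4536
Divide by 4536: (x + 4)²/81 + (y - 5)²/56 = 1
Ellipse, center (-4, 5), major axis horizontal; a² = 81, b² = 56.
a = 9. Vertices at (h ± a, k).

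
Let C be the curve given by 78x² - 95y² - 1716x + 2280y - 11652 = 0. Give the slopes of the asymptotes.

Group: 78(x² - 22x) -95(y² - 24y) = 11652
78(x - 11)² -95(y - 12)² = 11652 + 9438 - 13680 = 7410
Divide by 7410: (x - 11)²/95 - (y - 12)²/78 = 1
Hyperbola, center (11, 12), transverse axis horizontal; a² = 95, b² = 78.
For a horizontal hyperbola the asymptotes have slope ±b/a.
Here that is ±√78/√95 = ±√7410/95.

√7410/95 and -√7410/95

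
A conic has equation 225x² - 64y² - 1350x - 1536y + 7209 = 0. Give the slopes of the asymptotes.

15/8 and -15/8

Rearranging, 225(x² - 6x) -64(y² + 24y) = -7209.
Complete the square: 225(x - 3)² -64(y + 12)² = -7209 + 2025 - 9216 = -14400
Dividing both sides by -14400: (y + 12)²/225 - (x - 3)²/64 = 1
Hyperbola, center (3, -12), transverse axis vertical; a² = 225, b² = 64.
For a vertical hyperbola the asymptotes have slope ±a/b.
Here that is ±15/8.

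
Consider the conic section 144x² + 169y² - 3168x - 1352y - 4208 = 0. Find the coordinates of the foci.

Group the x- and y-terms: 144(x² - 22x) + 169(y² - 8y) = 4208
Complete the square in x and y: 144(x - 11)² + 169(y - 4)² = 4208 + 17424 + 2704 = 24336
Divide through by 24336 to get (x - 11)²/169 + (y - 4)²/144 = 1.
Ellipse, center (11, 4), major axis horizontal; a² = 169, b² = 144.
c² = a² - b² = 169 - 144 = 25, so c = 5.
Foci lie on the horizontal axis through the center: (h ± c, k).

(6, 4) and (16, 4)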